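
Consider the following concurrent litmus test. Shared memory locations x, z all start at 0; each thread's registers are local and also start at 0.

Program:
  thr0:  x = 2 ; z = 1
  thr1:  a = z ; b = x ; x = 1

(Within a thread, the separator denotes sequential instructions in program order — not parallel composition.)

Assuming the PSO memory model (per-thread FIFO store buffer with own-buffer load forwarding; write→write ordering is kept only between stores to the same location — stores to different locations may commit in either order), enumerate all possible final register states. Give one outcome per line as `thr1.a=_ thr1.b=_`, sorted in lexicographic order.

outcome vector order: (thr1.a,thr1.b)
|PSO outcomes| = 4

thr1.a=0 thr1.b=0
thr1.a=0 thr1.b=2
thr1.a=1 thr1.b=0
thr1.a=1 thr1.b=2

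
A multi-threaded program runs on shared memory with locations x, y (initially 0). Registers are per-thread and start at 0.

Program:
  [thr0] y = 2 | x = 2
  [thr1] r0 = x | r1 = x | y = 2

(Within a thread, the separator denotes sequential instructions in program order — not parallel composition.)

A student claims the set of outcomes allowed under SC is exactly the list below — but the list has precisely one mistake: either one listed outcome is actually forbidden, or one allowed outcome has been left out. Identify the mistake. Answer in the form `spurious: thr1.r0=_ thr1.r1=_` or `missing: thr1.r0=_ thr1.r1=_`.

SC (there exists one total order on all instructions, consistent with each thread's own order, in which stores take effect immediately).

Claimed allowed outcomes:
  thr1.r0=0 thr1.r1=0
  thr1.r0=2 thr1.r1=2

outcome vector order: (thr1.r0,thr1.r1)
SC: 3 outcomes — {00; 02; 22}
SC∖claimed = {02}

missing: thr1.r0=0 thr1.r1=2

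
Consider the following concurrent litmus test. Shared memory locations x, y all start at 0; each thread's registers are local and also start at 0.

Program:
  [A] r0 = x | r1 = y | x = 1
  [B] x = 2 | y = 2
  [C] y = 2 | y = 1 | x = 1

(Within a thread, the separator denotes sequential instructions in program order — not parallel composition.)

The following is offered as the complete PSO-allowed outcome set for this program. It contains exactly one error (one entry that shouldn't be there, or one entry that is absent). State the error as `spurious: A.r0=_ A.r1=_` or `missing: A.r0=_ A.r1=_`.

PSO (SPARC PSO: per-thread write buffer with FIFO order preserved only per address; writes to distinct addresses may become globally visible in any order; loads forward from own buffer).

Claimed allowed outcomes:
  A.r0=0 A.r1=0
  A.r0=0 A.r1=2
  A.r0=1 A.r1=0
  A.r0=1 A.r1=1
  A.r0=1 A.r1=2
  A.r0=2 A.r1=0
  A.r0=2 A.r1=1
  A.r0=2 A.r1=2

missing: A.r0=0 A.r1=1

outcome vector order: (A.r0,A.r1)
PSO (9): 0/0; 0/1; 0/2; 1/0; 1/1; 1/2; 2/0; 2/1; 2/2
PSO∖claimed = {0/1}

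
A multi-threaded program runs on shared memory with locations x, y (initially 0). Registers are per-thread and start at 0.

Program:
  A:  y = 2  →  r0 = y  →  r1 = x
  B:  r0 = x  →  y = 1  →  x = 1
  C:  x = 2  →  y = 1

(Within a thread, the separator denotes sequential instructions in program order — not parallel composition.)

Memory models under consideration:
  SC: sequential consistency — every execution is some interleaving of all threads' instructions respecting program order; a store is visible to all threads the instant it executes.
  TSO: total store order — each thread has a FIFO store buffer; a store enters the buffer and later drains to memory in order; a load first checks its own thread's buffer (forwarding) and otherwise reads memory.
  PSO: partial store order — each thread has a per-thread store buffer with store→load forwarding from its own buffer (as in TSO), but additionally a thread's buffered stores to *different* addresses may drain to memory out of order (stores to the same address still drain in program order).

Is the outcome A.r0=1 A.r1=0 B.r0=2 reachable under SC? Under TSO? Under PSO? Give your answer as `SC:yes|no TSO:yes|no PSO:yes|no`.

outcome vector order: (A.r0,A.r1,B.r0)
SC (11): 1/0/0 1/1/0 1/1/2 1/2/0 1/2/2 2/0/0 2/0/2 2/1/0 2/1/2 2/2/0 2/2/2
TSO (11): 1/0/0 1/1/0 1/1/2 1/2/0 1/2/2 2/0/0 2/0/2 2/1/0 2/1/2 2/2/0 2/2/2
PSO (12): 1/0/0 1/0/2 1/1/0 1/1/2 1/2/0 1/2/2 2/0/0 2/0/2 2/1/0 2/1/2 2/2/0 2/2/2
target 1/0/2 ∈ {PSO}

SC:no TSO:no PSO:yes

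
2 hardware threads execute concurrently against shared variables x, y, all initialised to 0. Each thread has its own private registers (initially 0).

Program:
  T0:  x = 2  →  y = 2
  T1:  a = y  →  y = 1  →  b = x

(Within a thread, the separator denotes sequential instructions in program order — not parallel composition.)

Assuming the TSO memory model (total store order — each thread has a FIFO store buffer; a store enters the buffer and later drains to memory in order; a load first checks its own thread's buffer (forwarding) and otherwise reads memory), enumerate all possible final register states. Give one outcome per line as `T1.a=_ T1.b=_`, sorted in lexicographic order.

outcome vector order: (T1.a,T1.b)
|TSO outcomes| = 3

T1.a=0 T1.b=0
T1.a=0 T1.b=2
T1.a=2 T1.b=2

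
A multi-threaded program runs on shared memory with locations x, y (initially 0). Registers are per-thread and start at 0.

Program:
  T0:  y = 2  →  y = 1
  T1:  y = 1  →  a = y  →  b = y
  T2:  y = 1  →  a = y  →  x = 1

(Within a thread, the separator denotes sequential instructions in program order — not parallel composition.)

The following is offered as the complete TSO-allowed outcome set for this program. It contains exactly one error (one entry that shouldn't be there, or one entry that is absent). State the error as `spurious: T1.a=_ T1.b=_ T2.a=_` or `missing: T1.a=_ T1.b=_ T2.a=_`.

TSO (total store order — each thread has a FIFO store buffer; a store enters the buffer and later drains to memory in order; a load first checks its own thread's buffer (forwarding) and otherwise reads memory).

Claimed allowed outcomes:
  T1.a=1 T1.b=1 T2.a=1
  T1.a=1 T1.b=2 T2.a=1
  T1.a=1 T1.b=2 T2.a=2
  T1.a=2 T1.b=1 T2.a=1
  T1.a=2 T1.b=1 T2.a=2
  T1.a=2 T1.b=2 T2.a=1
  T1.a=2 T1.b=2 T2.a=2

outcome vector order: (T1.a,T1.b,T2.a)
under TSO → 111 112 121 122 211 212 221 222
TSO∖claimed = {112}

missing: T1.a=1 T1.b=1 T2.a=2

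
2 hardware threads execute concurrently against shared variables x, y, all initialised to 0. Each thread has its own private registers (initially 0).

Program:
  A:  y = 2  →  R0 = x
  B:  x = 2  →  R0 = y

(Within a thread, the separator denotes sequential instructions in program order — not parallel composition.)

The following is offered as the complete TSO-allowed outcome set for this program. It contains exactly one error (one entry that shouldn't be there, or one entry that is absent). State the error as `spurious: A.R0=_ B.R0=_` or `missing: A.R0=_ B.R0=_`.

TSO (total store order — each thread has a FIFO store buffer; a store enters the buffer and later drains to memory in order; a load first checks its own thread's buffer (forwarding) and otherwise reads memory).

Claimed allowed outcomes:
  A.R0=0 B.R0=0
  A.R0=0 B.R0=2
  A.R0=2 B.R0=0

missing: A.R0=2 B.R0=2

outcome vector order: (A.R0,B.R0)
[TSO] allowed = {0/0, 0/2, 2/0, 2/2}
TSO∖claimed = {2/2}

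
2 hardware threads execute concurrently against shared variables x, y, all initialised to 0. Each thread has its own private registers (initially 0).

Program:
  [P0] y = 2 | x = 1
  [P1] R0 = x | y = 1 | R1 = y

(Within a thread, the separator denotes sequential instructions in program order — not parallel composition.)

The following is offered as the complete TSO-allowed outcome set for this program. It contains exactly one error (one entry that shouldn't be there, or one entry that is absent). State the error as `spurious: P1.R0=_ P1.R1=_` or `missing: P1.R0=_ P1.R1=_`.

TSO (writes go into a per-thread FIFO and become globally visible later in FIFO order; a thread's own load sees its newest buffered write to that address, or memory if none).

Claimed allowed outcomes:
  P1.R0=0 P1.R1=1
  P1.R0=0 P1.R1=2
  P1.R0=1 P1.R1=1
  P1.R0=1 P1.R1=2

spurious: P1.R0=1 P1.R1=2

outcome vector order: (P1.R0,P1.R1)
[TSO] allowed = {0/1 0/2 1/1}
claimed∖TSO = {1/2}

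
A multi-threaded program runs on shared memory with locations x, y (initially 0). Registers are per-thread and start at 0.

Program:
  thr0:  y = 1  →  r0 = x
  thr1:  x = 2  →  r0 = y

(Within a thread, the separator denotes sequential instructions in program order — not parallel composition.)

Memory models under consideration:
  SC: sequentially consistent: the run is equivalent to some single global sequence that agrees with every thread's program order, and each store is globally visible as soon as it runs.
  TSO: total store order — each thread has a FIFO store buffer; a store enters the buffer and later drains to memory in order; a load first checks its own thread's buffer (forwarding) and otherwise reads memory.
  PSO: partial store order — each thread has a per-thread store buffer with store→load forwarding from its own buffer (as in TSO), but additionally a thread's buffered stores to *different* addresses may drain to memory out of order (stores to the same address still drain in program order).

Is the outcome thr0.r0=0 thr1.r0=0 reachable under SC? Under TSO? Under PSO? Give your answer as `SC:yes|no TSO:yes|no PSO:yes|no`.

outcome vector order: (thr0.r0,thr1.r0)
SC (3): 01; 20; 21
TSO (4): 00; 01; 20; 21
PSO (4): 00; 01; 20; 21
target 00 ∈ {TSO,PSO}

SC:no TSO:yes PSO:yes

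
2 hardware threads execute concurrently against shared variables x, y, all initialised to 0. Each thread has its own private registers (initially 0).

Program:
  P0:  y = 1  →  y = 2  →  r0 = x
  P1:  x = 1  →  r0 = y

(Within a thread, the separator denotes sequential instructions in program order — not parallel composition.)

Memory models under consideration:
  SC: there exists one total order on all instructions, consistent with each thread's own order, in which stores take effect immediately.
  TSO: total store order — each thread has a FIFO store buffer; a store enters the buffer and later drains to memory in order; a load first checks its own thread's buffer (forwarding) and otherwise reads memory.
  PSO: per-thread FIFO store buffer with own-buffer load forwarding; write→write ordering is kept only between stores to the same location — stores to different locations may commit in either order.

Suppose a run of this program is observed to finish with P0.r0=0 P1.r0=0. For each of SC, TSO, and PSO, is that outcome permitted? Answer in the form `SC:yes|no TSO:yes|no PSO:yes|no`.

outcome vector order: (P0.r0,P1.r0)
SC (4): 02, 10, 11, 12
TSO (6): 00, 01, 02, 10, 11, 12
PSO (6): 00, 01, 02, 10, 11, 12
target 00 ∈ {TSO,PSO}

SC:no TSO:yes PSO:yes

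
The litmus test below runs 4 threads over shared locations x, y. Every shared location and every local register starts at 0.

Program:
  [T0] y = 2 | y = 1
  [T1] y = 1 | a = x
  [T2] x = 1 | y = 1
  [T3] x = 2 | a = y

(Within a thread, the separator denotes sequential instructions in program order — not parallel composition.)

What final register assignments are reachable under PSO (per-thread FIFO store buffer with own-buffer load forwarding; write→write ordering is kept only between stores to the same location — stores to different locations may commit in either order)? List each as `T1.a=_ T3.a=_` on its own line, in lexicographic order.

T1.a=0 T3.a=0
T1.a=0 T3.a=1
T1.a=0 T3.a=2
T1.a=1 T3.a=0
T1.a=1 T3.a=1
T1.a=1 T3.a=2
T1.a=2 T3.a=0
T1.a=2 T3.a=1
T1.a=2 T3.a=2

outcome vector order: (T1.a,T3.a)
|PSO outcomes| = 9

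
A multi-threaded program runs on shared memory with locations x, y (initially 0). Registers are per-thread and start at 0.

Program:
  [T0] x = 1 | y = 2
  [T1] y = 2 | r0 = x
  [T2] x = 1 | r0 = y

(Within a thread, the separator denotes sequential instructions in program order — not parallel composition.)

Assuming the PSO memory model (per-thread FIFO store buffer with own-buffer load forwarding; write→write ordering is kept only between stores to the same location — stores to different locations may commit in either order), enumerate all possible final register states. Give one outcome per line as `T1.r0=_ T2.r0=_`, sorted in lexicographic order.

T1.r0=0 T2.r0=0
T1.r0=0 T2.r0=2
T1.r0=1 T2.r0=0
T1.r0=1 T2.r0=2

outcome vector order: (T1.r0,T2.r0)
|PSO outcomes| = 4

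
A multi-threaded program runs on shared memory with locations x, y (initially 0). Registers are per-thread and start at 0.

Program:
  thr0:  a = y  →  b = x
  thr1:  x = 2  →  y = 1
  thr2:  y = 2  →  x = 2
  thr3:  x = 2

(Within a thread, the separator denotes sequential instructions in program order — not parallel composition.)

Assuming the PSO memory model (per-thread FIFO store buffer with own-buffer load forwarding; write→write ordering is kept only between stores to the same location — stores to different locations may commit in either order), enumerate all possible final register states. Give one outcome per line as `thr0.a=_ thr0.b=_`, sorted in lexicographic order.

thr0.a=0 thr0.b=0
thr0.a=0 thr0.b=2
thr0.a=1 thr0.b=0
thr0.a=1 thr0.b=2
thr0.a=2 thr0.b=0
thr0.a=2 thr0.b=2

outcome vector order: (thr0.a,thr0.b)
|PSO outcomes| = 6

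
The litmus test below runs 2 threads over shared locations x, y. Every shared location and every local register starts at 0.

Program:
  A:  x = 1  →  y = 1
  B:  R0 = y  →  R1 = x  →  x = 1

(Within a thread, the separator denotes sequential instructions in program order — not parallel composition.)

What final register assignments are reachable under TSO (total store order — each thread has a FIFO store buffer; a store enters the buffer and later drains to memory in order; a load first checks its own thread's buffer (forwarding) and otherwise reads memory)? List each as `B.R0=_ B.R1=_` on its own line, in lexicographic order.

outcome vector order: (B.R0,B.R1)
|TSO outcomes| = 3

B.R0=0 B.R1=0
B.R0=0 B.R1=1
B.R0=1 B.R1=1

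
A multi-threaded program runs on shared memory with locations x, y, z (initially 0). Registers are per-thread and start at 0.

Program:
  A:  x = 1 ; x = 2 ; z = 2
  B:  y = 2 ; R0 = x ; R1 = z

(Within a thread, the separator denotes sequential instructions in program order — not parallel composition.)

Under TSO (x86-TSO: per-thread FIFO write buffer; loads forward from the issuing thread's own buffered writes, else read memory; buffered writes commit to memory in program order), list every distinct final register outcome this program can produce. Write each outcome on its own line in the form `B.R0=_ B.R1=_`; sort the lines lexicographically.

B.R0=0 B.R1=0
B.R0=0 B.R1=2
B.R0=1 B.R1=0
B.R0=1 B.R1=2
B.R0=2 B.R1=0
B.R0=2 B.R1=2

outcome vector order: (B.R0,B.R1)
|TSO outcomes| = 6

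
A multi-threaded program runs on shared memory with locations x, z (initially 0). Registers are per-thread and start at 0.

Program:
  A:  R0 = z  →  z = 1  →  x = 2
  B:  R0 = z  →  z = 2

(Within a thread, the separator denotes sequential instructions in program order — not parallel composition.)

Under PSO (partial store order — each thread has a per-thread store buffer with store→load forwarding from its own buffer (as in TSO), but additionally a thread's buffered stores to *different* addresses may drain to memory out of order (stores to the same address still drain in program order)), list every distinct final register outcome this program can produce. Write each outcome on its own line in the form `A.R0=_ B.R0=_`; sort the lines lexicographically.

outcome vector order: (A.R0,B.R0)
|PSO outcomes| = 3

A.R0=0 B.R0=0
A.R0=0 B.R0=1
A.R0=2 B.R0=0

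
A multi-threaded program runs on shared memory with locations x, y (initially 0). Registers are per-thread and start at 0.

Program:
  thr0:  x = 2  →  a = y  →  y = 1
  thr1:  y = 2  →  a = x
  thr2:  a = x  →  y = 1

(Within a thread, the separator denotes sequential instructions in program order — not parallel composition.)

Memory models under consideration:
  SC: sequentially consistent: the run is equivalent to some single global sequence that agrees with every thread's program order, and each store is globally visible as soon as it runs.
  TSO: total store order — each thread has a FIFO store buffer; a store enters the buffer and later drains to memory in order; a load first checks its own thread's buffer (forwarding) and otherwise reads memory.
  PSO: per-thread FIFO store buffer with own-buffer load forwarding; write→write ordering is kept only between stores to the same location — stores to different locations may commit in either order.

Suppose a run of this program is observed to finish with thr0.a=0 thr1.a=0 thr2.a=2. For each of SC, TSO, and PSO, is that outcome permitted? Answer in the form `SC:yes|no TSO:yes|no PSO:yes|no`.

SC:no TSO:yes PSO:yes

outcome vector order: (thr0.a,thr1.a,thr2.a)
SC: 10 outcomes — {(0,2,0); (0,2,2); (1,0,0); (1,0,2); (1,2,0); (1,2,2); (2,0,0); (2,0,2); (2,2,0); (2,2,2)}
TSO: 12 outcomes — {(0,0,0); (0,0,2); (0,2,0); (0,2,2); (1,0,0); (1,0,2); (1,2,0); (1,2,2); (2,0,0); (2,0,2); (2,2,0); (2,2,2)}
PSO: 12 outcomes — {(0,0,0); (0,0,2); (0,2,0); (0,2,2); (1,0,0); (1,0,2); (1,2,0); (1,2,2); (2,0,0); (2,0,2); (2,2,0); (2,2,2)}
target (0,0,2) ∈ {TSO,PSO}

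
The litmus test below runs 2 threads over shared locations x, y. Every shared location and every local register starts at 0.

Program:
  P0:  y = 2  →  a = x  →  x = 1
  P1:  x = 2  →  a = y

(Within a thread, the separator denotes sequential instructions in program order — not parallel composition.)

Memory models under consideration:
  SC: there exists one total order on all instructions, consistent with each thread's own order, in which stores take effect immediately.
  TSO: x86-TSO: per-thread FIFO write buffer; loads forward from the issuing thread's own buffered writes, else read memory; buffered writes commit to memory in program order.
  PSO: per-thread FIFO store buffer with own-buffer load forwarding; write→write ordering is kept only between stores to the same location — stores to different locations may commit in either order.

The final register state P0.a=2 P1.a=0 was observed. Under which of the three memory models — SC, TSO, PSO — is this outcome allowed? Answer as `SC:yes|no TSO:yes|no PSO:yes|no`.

outcome vector order: (P0.a,P1.a)
SC: 3 outcomes — {02, 20, 22}
TSO: 4 outcomes — {00, 02, 20, 22}
PSO: 4 outcomes — {00, 02, 20, 22}
target 20 ∈ {SC,TSO,PSO}

SC:yes TSO:yes PSO:yes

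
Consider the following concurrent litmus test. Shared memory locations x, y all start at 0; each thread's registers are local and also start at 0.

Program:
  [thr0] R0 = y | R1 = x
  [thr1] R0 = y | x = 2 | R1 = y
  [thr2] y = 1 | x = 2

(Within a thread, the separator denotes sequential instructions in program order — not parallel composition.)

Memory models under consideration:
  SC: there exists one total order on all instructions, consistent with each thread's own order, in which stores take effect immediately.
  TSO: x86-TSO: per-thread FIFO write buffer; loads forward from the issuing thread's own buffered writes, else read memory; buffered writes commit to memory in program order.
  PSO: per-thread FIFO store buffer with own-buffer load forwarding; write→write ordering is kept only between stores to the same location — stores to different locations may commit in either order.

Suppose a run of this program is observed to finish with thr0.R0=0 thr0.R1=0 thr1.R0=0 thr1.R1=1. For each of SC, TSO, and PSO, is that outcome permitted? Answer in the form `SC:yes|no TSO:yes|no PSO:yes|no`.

outcome vector order: (thr0.R0,thr0.R1,thr1.R0,thr1.R1)
[SC] allowed = {(0,0,0,0); (0,0,0,1); (0,0,1,1); (0,2,0,0); (0,2,0,1); (0,2,1,1); (1,0,0,1); (1,0,1,1); (1,2,0,0); (1,2,0,1); (1,2,1,1)}
[TSO] allowed = {(0,0,0,0); (0,0,0,1); (0,0,1,1); (0,2,0,0); (0,2,0,1); (0,2,1,1); (1,0,0,0); (1,0,0,1); (1,0,1,1); (1,2,0,0); (1,2,0,1); (1,2,1,1)}
[PSO] allowed = {(0,0,0,0); (0,0,0,1); (0,0,1,1); (0,2,0,0); (0,2,0,1); (0,2,1,1); (1,0,0,0); (1,0,0,1); (1,0,1,1); (1,2,0,0); (1,2,0,1); (1,2,1,1)}
target (0,0,0,1) ∈ {SC,TSO,PSO}

SC:yes TSO:yes PSO:yes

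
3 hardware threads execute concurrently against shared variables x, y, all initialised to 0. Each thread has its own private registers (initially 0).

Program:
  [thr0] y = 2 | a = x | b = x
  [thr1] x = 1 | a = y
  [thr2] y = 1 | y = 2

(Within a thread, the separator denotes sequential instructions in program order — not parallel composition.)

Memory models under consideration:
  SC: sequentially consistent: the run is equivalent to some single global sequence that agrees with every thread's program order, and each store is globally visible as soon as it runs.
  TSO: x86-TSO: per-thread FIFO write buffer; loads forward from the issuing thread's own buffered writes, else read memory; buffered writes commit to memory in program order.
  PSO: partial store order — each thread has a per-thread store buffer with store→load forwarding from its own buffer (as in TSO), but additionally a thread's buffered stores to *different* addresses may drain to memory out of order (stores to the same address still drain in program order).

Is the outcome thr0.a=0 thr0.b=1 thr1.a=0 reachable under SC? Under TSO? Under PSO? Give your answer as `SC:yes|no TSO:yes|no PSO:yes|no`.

outcome vector order: (thr0.a,thr0.b,thr1.a)
under SC → 0/0/1 0/0/2 0/1/1 0/1/2 1/1/0 1/1/1 1/1/2
under TSO → 0/0/0 0/0/1 0/0/2 0/1/0 0/1/1 0/1/2 1/1/0 1/1/1 1/1/2
under PSO → 0/0/0 0/0/1 0/0/2 0/1/0 0/1/1 0/1/2 1/1/0 1/1/1 1/1/2
target 0/1/0 ∈ {TSO,PSO}

SC:no TSO:yes PSO:yes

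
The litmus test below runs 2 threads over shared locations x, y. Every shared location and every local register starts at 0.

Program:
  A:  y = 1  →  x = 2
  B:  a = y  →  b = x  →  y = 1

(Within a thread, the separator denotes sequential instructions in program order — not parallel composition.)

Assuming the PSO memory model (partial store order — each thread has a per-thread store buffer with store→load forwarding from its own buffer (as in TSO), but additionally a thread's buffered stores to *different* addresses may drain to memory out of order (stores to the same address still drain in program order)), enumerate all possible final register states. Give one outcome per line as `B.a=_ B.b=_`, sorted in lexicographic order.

B.a=0 B.b=0
B.a=0 B.b=2
B.a=1 B.b=0
B.a=1 B.b=2

outcome vector order: (B.a,B.b)
|PSO outcomes| = 4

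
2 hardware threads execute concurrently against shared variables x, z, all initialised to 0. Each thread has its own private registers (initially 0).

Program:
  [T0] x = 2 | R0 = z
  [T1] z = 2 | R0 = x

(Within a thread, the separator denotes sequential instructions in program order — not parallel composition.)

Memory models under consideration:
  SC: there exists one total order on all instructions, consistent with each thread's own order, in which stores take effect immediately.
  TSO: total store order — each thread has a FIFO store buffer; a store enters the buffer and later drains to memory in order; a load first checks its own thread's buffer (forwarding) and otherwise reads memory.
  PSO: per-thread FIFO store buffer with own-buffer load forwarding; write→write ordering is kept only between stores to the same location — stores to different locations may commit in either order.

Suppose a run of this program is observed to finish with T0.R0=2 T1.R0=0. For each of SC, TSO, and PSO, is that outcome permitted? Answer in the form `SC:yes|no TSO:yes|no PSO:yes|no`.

SC:yes TSO:yes PSO:yes

outcome vector order: (T0.R0,T1.R0)
SC: 3 outcomes — {02 20 22}
TSO: 4 outcomes — {00 02 20 22}
PSO: 4 outcomes — {00 02 20 22}
target 20 ∈ {SC,TSO,PSO}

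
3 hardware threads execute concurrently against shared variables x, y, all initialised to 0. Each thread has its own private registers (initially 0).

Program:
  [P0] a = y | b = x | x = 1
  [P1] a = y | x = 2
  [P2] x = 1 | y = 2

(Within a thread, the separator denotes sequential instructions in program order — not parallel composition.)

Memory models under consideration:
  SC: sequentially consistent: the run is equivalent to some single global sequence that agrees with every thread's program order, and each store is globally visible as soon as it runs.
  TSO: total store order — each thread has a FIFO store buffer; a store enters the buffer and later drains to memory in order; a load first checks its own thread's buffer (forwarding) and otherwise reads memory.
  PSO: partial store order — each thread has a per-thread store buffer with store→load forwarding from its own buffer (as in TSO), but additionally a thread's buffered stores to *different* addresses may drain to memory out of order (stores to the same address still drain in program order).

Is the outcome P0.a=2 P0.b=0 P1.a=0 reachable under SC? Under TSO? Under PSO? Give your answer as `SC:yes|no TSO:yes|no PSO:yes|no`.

outcome vector order: (P0.a,P0.b,P1.a)
SC (10): (0,0,0); (0,0,2); (0,1,0); (0,1,2); (0,2,0); (0,2,2); (2,1,0); (2,1,2); (2,2,0); (2,2,2)
TSO (10): (0,0,0); (0,0,2); (0,1,0); (0,1,2); (0,2,0); (0,2,2); (2,1,0); (2,1,2); (2,2,0); (2,2,2)
PSO (12): (0,0,0); (0,0,2); (0,1,0); (0,1,2); (0,2,0); (0,2,2); (2,0,0); (2,0,2); (2,1,0); (2,1,2); (2,2,0); (2,2,2)
target (2,0,0) ∈ {PSO}

SC:no TSO:no PSO:yes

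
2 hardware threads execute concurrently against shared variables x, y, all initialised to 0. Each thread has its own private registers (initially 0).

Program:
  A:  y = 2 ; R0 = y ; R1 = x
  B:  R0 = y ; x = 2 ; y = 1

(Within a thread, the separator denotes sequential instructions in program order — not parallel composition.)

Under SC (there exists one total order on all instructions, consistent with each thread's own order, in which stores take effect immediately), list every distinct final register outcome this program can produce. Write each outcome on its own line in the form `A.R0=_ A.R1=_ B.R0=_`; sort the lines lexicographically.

outcome vector order: (A.R0,A.R1,B.R0)
|SC outcomes| = 6

A.R0=1 A.R1=2 B.R0=0
A.R0=1 A.R1=2 B.R0=2
A.R0=2 A.R1=0 B.R0=0
A.R0=2 A.R1=0 B.R0=2
A.R0=2 A.R1=2 B.R0=0
A.R0=2 A.R1=2 B.R0=2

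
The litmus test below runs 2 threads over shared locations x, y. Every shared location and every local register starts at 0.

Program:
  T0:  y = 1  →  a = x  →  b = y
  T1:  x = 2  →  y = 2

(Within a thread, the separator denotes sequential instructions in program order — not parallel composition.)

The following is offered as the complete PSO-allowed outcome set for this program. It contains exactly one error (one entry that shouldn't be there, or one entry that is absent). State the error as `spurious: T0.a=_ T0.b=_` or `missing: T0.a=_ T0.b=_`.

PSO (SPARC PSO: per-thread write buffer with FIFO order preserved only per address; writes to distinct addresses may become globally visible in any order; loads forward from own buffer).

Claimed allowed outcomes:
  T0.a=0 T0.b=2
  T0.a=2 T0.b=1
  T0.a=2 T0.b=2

outcome vector order: (T0.a,T0.b)
under PSO → <0 1> <0 2> <2 1> <2 2>
PSO∖claimed = {<0 1>}

missing: T0.a=0 T0.b=1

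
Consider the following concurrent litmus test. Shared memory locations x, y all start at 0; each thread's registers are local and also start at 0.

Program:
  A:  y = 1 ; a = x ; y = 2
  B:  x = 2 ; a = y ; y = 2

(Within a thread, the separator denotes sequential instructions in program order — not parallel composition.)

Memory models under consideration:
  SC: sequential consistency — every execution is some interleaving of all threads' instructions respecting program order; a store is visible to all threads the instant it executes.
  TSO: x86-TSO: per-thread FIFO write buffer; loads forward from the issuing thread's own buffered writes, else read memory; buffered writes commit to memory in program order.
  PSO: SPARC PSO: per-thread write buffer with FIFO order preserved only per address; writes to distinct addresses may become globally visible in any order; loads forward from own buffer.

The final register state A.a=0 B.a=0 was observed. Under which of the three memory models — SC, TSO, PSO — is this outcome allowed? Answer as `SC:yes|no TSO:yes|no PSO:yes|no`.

SC:no TSO:yes PSO:yes

outcome vector order: (A.a,B.a)
under SC → <0 1> <0 2> <2 0> <2 1> <2 2>
under TSO → <0 0> <0 1> <0 2> <2 0> <2 1> <2 2>
under PSO → <0 0> <0 1> <0 2> <2 0> <2 1> <2 2>
target <0 0> ∈ {TSO,PSO}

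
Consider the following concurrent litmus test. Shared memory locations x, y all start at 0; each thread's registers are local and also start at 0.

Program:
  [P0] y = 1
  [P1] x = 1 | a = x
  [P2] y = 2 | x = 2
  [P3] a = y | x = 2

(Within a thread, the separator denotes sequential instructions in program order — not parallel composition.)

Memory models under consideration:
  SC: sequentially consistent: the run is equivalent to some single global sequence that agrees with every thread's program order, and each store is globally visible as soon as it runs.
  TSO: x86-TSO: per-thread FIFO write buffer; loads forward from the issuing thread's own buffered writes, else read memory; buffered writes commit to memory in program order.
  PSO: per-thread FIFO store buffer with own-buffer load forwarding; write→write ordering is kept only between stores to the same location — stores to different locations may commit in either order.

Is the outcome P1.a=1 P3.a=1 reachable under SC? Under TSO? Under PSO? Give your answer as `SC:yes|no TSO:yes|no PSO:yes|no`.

SC:yes TSO:yes PSO:yes

outcome vector order: (P1.a,P3.a)
SC: 6 outcomes — {<1 0> <1 1> <1 2> <2 0> <2 1> <2 2>}
TSO: 6 outcomes — {<1 0> <1 1> <1 2> <2 0> <2 1> <2 2>}
PSO: 6 outcomes — {<1 0> <1 1> <1 2> <2 0> <2 1> <2 2>}
target <1 1> ∈ {SC,TSO,PSO}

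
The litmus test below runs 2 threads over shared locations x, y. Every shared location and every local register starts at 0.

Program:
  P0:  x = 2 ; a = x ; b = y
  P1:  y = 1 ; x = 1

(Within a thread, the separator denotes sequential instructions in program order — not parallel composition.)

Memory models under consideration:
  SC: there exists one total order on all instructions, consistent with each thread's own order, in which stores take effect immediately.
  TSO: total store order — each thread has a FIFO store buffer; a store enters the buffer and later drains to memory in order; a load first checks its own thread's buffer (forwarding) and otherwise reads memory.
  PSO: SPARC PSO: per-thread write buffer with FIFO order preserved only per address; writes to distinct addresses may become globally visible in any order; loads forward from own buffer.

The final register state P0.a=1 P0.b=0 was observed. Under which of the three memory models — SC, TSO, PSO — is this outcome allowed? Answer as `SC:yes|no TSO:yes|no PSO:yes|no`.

SC:no TSO:no PSO:yes

outcome vector order: (P0.a,P0.b)
[SC] allowed = {1/1; 2/0; 2/1}
[TSO] allowed = {1/1; 2/0; 2/1}
[PSO] allowed = {1/0; 1/1; 2/0; 2/1}
target 1/0 ∈ {PSO}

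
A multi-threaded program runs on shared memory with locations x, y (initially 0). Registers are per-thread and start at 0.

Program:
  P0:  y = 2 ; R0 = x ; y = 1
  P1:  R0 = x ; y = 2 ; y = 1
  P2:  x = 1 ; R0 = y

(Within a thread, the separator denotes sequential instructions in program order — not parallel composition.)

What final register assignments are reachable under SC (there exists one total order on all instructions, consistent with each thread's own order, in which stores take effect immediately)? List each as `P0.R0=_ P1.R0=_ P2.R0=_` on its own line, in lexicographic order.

P0.R0=0 P1.R0=0 P2.R0=1
P0.R0=0 P1.R0=0 P2.R0=2
P0.R0=0 P1.R0=1 P2.R0=1
P0.R0=0 P1.R0=1 P2.R0=2
P0.R0=1 P1.R0=0 P2.R0=0
P0.R0=1 P1.R0=0 P2.R0=1
P0.R0=1 P1.R0=0 P2.R0=2
P0.R0=1 P1.R0=1 P2.R0=0
P0.R0=1 P1.R0=1 P2.R0=1
P0.R0=1 P1.R0=1 P2.R0=2

outcome vector order: (P0.R0,P1.R0,P2.R0)
|SC outcomes| = 10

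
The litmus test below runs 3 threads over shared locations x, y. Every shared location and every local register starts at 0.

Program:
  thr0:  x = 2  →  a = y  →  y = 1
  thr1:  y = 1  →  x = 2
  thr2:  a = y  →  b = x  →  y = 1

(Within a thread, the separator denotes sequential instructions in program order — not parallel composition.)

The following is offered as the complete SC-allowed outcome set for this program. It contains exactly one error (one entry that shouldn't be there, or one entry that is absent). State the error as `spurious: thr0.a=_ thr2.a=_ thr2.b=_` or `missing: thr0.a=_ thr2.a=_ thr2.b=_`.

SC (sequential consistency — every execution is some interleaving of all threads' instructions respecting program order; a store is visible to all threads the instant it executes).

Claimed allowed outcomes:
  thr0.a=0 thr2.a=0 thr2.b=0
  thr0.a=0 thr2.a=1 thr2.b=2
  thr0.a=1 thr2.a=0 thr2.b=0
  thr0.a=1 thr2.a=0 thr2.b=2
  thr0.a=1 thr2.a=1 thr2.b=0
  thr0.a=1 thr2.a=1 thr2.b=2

outcome vector order: (thr0.a,thr2.a,thr2.b)
SC: 7 outcomes — {0/0/0 0/0/2 0/1/2 1/0/0 1/0/2 1/1/0 1/1/2}
SC∖claimed = {0/0/2}

missing: thr0.a=0 thr2.a=0 thr2.b=2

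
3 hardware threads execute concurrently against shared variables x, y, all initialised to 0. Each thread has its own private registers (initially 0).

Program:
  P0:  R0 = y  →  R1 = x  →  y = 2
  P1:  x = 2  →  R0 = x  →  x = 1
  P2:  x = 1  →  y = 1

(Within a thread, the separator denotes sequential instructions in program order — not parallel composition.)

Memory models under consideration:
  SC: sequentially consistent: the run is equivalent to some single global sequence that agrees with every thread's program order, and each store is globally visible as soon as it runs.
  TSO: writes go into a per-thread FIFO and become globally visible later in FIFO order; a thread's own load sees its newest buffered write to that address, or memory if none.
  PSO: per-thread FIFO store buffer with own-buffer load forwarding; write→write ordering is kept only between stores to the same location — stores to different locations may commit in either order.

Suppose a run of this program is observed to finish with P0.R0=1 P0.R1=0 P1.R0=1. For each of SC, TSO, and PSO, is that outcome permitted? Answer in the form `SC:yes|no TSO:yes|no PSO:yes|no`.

SC:no TSO:no PSO:yes

outcome vector order: (P0.R0,P0.R1,P1.R0)
under SC → 001 002 011 012 021 022 111 112 122
under TSO → 001 002 011 012 021 022 111 112 122
under PSO → 001 002 011 012 021 022 101 102 111 112 121 122
target 101 ∈ {PSO}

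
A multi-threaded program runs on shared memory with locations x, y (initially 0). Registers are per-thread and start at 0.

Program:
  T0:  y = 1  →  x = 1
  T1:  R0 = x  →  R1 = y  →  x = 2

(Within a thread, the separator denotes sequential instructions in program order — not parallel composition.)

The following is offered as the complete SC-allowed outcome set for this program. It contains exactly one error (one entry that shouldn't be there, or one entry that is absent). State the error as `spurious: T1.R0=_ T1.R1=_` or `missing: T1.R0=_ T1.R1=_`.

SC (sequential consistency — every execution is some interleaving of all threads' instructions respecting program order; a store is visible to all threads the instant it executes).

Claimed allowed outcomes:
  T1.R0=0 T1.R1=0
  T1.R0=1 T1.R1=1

missing: T1.R0=0 T1.R1=1

outcome vector order: (T1.R0,T1.R1)
SC: 3 outcomes — {00, 01, 11}
SC∖claimed = {01}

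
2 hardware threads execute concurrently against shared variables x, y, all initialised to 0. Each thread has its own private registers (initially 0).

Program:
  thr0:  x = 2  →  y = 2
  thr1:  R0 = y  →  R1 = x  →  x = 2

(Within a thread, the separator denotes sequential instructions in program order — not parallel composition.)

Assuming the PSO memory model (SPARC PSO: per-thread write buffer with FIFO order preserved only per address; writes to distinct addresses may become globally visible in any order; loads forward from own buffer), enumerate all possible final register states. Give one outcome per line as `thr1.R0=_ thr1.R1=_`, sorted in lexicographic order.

thr1.R0=0 thr1.R1=0
thr1.R0=0 thr1.R1=2
thr1.R0=2 thr1.R1=0
thr1.R0=2 thr1.R1=2

outcome vector order: (thr1.R0,thr1.R1)
|PSO outcomes| = 4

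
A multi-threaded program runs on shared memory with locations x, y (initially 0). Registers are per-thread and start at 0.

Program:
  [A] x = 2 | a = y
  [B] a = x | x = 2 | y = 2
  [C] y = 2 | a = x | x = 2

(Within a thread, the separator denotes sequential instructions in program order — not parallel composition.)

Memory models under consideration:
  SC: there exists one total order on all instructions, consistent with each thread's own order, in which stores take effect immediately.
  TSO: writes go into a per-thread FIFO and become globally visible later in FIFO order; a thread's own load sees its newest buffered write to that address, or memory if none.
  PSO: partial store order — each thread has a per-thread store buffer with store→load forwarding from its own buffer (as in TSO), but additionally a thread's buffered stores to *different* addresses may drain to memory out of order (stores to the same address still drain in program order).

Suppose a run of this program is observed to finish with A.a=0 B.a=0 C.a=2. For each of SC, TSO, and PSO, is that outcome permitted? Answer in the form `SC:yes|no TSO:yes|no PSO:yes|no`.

outcome vector order: (A.a,B.a,C.a)
[SC] allowed = {0/0/2; 0/2/2; 2/0/0; 2/0/2; 2/2/0; 2/2/2}
[TSO] allowed = {0/0/0; 0/0/2; 0/2/0; 0/2/2; 2/0/0; 2/0/2; 2/2/0; 2/2/2}
[PSO] allowed = {0/0/0; 0/0/2; 0/2/0; 0/2/2; 2/0/0; 2/0/2; 2/2/0; 2/2/2}
target 0/0/2 ∈ {SC,TSO,PSO}

SC:yes TSO:yes PSO:yes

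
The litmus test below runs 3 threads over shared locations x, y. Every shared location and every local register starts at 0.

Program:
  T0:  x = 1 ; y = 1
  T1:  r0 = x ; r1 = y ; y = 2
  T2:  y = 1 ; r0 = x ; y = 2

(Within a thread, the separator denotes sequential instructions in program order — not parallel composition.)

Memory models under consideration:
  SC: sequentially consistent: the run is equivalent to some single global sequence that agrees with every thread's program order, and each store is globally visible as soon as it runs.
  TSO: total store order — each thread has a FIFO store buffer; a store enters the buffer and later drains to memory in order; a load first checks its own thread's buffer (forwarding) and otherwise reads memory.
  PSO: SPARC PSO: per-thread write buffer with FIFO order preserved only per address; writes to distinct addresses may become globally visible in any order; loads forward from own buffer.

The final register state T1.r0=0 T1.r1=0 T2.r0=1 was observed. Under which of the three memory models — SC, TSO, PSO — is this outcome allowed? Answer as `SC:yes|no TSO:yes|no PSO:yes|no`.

SC:yes TSO:yes PSO:yes

outcome vector order: (T1.r0,T1.r1,T2.r0)
SC: 11 outcomes — {0/0/0, 0/0/1, 0/1/0, 0/1/1, 0/2/0, 0/2/1, 1/0/1, 1/1/0, 1/1/1, 1/2/0, 1/2/1}
TSO: 12 outcomes — {0/0/0, 0/0/1, 0/1/0, 0/1/1, 0/2/0, 0/2/1, 1/0/0, 1/0/1, 1/1/0, 1/1/1, 1/2/0, 1/2/1}
PSO: 12 outcomes — {0/0/0, 0/0/1, 0/1/0, 0/1/1, 0/2/0, 0/2/1, 1/0/0, 1/0/1, 1/1/0, 1/1/1, 1/2/0, 1/2/1}
target 0/0/1 ∈ {SC,TSO,PSO}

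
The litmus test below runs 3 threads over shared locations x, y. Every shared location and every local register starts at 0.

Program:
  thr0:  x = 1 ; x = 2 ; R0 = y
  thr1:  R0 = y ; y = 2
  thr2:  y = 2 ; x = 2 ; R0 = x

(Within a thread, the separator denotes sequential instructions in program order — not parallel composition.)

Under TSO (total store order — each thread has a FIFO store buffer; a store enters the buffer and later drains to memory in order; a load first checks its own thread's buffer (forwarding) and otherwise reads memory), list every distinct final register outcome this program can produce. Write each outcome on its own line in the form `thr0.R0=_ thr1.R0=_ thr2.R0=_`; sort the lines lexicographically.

outcome vector order: (thr0.R0,thr1.R0,thr2.R0)
|TSO outcomes| = 8

thr0.R0=0 thr1.R0=0 thr2.R0=1
thr0.R0=0 thr1.R0=0 thr2.R0=2
thr0.R0=0 thr1.R0=2 thr2.R0=1
thr0.R0=0 thr1.R0=2 thr2.R0=2
thr0.R0=2 thr1.R0=0 thr2.R0=1
thr0.R0=2 thr1.R0=0 thr2.R0=2
thr0.R0=2 thr1.R0=2 thr2.R0=1
thr0.R0=2 thr1.R0=2 thr2.R0=2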